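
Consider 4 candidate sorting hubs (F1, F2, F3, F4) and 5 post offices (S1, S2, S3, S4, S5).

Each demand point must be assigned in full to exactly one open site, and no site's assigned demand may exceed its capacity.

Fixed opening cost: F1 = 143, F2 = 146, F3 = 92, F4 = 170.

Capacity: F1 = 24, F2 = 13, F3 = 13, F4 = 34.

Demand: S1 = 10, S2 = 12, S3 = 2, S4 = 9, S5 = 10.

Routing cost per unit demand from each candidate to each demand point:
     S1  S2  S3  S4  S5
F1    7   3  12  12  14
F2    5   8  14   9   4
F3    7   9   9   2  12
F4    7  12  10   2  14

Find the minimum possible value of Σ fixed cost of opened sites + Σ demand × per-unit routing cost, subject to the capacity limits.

563

Open {F1, F2, F3}; cheapest assignment that respects the capacities:
  F1 (cap 24, load 22): S1, S2 — cost 10×7 + 12×3 = 106
  F2 (cap 13, load 10): S5 — cost 10×4 = 40
  F3 (cap 13, load 11): S3, S4 — cost 2×9 + 9×2 = 36
  Shipping 182, fixed 381 → total 563.
  Any other capacity-feasible assignment to {F1, F2, F3} ships for at least 182.
Compare {F1, F4}: its best feasible assignment gives total 597.
Compare {F2, F4}: its best feasible assignment gives total 608.
Every other set of open sites that can feasibly serve all demand totals ≥ 597 even under its best assignment. Minimum: 563.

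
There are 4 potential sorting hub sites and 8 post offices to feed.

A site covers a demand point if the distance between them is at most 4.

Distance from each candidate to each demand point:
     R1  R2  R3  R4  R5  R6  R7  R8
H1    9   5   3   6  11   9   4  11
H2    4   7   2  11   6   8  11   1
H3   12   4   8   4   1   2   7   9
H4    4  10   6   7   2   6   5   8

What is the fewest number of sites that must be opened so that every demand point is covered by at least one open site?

Coverage sets (demand points within 4 of each site):
  H1: {R3, R7}
  H2: {R1, R3, R8}
  H3: {R2, R4, R5, R6}
  H4: {R1, R5}
No 2 sites suffice: every size-2 union leaves at least one demand point uncovered.
But {H1, H2, H3} covers everything, so the minimum is 3.

3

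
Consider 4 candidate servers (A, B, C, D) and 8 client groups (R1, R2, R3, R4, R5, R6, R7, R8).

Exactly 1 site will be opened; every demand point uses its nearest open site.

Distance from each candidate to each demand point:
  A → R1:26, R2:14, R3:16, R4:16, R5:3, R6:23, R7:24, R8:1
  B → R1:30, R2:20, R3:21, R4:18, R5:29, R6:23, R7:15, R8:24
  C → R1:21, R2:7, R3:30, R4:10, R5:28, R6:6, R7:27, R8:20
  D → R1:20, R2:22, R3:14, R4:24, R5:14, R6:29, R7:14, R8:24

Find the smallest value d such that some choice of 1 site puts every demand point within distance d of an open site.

Open {A}.
  Farthest demand point is R1 at distance 26 (to A); all others are ≤ 26.
With {D} the worst case is 29.
With {B} the worst case is 30.
No size-1 selection achieves below 26.

26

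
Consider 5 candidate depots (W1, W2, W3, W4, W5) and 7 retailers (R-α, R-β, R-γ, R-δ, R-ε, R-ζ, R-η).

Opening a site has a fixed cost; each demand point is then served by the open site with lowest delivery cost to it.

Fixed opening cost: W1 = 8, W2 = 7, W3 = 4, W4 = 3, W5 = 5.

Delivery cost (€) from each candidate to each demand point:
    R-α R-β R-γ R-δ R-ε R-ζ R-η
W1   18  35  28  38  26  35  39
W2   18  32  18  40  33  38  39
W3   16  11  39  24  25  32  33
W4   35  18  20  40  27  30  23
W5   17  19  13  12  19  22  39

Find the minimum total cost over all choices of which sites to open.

Open {W3, W4, W5}: assign each demand point to its cheapest open site.
  R-α→W3 16, R-β→W3 11, R-γ→W5 13, R-δ→W5 12, R-ε→W5 19, R-ζ→W5 22, R-η→W4 23
  delivery cost 116, fixed 12 → total 128.
Compare {W4, W5}: delivery cost 124 + fixed 8 = 132.
Compare {W3, W5}: delivery cost 126 + fixed 9 = 135.
Compare {W2, W3, W4, W5}: delivery cost 116 + fixed 19 = 135.
All other subsets cost ≥ 132. Minimum total cost: 128.

128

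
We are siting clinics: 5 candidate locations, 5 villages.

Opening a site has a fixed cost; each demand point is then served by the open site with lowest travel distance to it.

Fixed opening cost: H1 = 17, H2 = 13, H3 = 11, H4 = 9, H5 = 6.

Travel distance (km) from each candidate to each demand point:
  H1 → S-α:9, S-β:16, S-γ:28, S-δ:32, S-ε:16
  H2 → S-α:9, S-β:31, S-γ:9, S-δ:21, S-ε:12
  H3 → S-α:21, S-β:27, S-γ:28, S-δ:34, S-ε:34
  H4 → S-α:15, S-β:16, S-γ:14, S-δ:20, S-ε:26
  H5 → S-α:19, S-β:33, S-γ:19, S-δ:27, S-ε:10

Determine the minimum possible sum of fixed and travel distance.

88

Open {H2, H4}: assign each demand point to its cheapest open site.
  S-α→H2 9, S-β→H4 16, S-γ→H2 9, S-δ→H4 20, S-ε→H2 12
  travel distance 66, fixed 22 → total 88.
Compare {H4, H5}: travel distance 75 + fixed 15 = 90.
Compare {H2, H4, H5}: travel distance 64 + fixed 28 = 92.
Compare {H2}: travel distance 82 + fixed 13 = 95.
All other subsets cost ≥ 90. Minimum total cost: 88.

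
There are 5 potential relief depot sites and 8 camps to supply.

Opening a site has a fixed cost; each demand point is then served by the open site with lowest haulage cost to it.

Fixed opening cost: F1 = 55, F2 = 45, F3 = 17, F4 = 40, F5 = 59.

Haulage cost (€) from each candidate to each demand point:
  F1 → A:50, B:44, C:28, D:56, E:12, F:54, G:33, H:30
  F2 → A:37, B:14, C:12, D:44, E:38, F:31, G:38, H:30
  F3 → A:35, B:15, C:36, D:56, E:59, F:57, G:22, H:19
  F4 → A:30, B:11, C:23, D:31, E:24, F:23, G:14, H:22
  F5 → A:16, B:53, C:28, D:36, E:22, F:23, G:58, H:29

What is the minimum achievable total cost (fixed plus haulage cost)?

218

Open {F4}: assign each demand point to its cheapest open site.
  A→F4 30, B→F4 11, C→F4 23, D→F4 31, E→F4 24, F→F4 23, G→F4 14, H→F4 22
  haulage cost 178, fixed 40 → total 218.
Compare {F3, F4}: haulage cost 175 + fixed 57 = 232.
Compare {F2, F4}: haulage cost 167 + fixed 85 = 252.
Compare {F3, F5}: haulage cost 181 + fixed 76 = 257.
All other subsets cost ≥ 232. Minimum total cost: 218.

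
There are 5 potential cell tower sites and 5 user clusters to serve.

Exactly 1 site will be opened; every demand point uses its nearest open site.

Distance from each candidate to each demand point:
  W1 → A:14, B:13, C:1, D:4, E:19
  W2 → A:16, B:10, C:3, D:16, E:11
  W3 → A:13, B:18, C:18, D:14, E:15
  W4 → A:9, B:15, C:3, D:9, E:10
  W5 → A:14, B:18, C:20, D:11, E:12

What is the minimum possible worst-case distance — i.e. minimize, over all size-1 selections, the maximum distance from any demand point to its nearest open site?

Open {W4}.
  Farthest demand point is B at distance 15 (to W4); all others are ≤ 15.
With {W2} the worst case is 16.
With {W3} the worst case is 18.
No size-1 selection achieves below 15.

15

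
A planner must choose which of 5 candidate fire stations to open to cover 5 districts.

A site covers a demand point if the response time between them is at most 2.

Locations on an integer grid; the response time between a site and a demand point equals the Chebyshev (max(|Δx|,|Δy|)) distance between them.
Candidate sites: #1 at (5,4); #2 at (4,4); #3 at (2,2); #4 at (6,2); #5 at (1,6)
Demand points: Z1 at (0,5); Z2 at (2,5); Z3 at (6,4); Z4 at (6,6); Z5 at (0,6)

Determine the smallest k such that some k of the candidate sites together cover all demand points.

Coverage sets (demand points within 2 of each site):
  #1: {Z3, Z4}
  #2: {Z2, Z3, Z4}
  #3: {}
  #4: {Z3}
  #5: {Z1, Z2, Z5}
No single site covers all 5 demand points.
But {#1, #5} covers everything, so the minimum is 2.

2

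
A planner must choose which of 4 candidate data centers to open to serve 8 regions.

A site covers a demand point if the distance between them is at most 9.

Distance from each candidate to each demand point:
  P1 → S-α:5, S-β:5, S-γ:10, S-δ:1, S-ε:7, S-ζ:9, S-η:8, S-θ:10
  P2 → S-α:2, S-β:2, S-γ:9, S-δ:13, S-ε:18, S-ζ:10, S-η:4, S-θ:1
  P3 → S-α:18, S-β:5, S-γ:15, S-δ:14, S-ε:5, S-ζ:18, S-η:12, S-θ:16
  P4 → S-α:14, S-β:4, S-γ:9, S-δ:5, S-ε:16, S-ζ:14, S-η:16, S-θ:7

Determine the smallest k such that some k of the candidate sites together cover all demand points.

2

Coverage sets (demand points within 9 of each site):
  P1: {S-α, S-β, S-δ, S-ε, S-ζ, S-η}
  P2: {S-α, S-β, S-γ, S-η, S-θ}
  P3: {S-β, S-ε}
  P4: {S-β, S-γ, S-δ, S-θ}
No single site covers all 8 demand points.
But {P1, P2} covers everything, so the minimum is 2.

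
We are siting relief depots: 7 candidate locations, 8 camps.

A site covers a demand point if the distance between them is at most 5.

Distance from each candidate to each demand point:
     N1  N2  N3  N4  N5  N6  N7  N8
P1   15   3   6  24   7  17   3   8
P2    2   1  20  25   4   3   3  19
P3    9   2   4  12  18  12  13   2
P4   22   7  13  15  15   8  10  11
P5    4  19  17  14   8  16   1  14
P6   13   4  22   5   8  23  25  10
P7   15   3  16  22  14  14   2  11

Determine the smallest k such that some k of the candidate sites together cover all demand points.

Coverage sets (demand points within 5 of each site):
  P1: {N2, N7}
  P2: {N1, N2, N5, N6, N7}
  P3: {N2, N3, N8}
  P4: {}
  P5: {N1, N7}
  P6: {N2, N4}
  P7: {N2, N7}
No 2 sites suffice: every size-2 union leaves at least one demand point uncovered.
But {P2, P3, P6} covers everything, so the minimum is 3.

3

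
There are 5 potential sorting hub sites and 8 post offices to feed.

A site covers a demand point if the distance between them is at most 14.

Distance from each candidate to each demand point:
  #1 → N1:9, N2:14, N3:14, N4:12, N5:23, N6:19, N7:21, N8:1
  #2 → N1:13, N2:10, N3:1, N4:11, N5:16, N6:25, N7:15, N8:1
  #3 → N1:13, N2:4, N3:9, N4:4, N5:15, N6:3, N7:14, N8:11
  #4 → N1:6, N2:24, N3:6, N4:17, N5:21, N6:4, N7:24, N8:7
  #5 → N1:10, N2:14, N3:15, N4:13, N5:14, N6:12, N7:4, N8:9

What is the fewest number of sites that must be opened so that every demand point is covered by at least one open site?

Coverage sets (demand points within 14 of each site):
  #1: {N1, N2, N3, N4, N8}
  #2: {N1, N2, N3, N4, N8}
  #3: {N1, N2, N3, N4, N6, N7, N8}
  #4: {N1, N3, N6, N8}
  #5: {N1, N2, N4, N5, N6, N7, N8}
No single site covers all 8 demand points.
But {#1, #5} covers everything, so the minimum is 2.

2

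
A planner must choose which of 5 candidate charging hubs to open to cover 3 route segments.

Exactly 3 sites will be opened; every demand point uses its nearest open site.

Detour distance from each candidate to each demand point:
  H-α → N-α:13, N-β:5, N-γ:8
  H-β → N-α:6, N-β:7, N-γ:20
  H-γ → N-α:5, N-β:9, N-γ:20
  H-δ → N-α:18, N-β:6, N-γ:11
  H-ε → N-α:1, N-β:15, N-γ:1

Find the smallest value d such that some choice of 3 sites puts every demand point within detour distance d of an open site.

5

Open {H-α, H-β, H-ε}.
  Farthest demand point is N-β at detour distance 5 (to H-α); all others are ≤ 5.
With {H-α, H-γ, H-ε} the worst case is 5.
With {H-α, H-δ, H-ε} the worst case is 5.
No size-3 selection achieves below 5.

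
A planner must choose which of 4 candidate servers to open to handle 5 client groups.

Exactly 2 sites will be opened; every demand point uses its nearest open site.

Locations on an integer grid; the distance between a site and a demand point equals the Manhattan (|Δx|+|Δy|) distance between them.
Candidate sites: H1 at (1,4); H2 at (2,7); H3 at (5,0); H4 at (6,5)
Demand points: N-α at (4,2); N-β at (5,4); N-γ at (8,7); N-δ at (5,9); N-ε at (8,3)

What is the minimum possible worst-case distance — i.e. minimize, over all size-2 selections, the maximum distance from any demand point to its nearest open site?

5

Open {H1, H4}.
  Farthest demand point is N-α at distance 5 (to H1); all others are ≤ 5.
With {H2, H4} the worst case is 5.
With {H3, H4} the worst case is 5.
No size-2 selection achieves below 5.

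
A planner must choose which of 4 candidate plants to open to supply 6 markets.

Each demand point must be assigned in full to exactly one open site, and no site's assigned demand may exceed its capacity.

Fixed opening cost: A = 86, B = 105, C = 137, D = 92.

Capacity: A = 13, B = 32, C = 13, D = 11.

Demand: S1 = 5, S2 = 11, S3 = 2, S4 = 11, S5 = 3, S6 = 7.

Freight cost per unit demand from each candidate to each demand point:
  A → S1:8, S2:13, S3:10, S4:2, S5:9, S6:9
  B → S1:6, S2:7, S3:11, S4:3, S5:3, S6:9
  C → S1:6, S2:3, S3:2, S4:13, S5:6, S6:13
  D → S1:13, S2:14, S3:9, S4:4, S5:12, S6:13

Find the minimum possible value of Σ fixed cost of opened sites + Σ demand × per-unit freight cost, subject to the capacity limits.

Open {A, B}; cheapest assignment that respects the capacities:
  A (cap 13, load 13): S3, S4 — cost 2×10 + 11×2 = 42
  B (cap 32, load 26): S1, S2, S5, S6 — cost 5×6 + 11×7 + 3×3 + 7×9 = 179
  Shipping 221, fixed 191 → total 412.
  Any other capacity-feasible assignment to {A, B} ships for at least 221.
Compare {B, C}: its best feasible assignment gives total 414.
Compare {B, D}: its best feasible assignment gives total 442.
Every other set of open sites that can feasibly serve all demand totals ≥ 414 even under its best assignment. Minimum: 412.

412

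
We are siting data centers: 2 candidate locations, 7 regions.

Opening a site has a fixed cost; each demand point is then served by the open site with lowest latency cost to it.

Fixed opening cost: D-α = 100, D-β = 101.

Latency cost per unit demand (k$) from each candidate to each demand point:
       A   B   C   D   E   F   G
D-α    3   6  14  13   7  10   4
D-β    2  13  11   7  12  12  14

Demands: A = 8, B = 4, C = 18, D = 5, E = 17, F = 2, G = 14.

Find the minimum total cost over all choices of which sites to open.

660

Open {D-α}: assign each demand point to its cheapest open site.
  A→D-α 8×3=24, B→D-α 4×6=24, C→D-α 18×14=252, D→D-α 5×13=65, E→D-α 17×7=119, F→D-α 2×10=20, G→D-α 14×4=56
  latency cost 560, fixed 100 → total 660.
Compare {D-α, D-β}: latency cost 468 + fixed 201 = 669.
Compare {D-β}: latency cost 725 + fixed 101 = 826.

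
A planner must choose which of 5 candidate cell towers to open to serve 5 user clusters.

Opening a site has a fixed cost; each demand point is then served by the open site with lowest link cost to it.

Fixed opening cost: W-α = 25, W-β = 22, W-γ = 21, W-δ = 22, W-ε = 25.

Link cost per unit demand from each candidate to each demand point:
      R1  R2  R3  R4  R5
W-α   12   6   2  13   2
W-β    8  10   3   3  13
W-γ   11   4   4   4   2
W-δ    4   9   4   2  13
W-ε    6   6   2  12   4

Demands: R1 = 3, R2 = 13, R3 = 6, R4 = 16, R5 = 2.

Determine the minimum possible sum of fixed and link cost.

Open {W-γ, W-δ}: assign each demand point to its cheapest open site.
  R1→W-δ 3×4=12, R2→W-γ 13×4=52, R3→W-γ 6×4=24, R4→W-δ 16×2=32, R5→W-γ 2×2=4
  link cost 124, fixed 43 → total 167.
Compare {W-α, W-γ, W-δ}: link cost 112 + fixed 68 = 180.
Compare {W-γ, W-δ, W-ε}: link cost 112 + fixed 68 = 180.
Compare {W-β, W-γ, W-δ}: link cost 118 + fixed 65 = 183.
All other subsets cost ≥ 180. Minimum total cost: 167.

167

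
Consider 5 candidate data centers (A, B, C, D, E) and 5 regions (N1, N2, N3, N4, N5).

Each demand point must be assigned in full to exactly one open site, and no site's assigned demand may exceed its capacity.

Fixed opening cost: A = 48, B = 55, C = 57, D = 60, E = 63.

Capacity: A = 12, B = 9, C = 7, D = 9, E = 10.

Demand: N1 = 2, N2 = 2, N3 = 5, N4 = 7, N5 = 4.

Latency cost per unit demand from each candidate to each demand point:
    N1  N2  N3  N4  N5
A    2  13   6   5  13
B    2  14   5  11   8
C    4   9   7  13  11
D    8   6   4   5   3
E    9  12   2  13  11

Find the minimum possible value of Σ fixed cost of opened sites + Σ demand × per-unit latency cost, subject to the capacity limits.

205

Open {A, D}; cheapest assignment that respects the capacities:
  A (cap 12, load 11): N1, N2, N4 — cost 2×2 + 2×13 + 7×5 = 65
  D (cap 9, load 9): N3, N5 — cost 5×4 + 4×3 = 32
  Shipping 97, fixed 108 → total 205.
  Any other capacity-feasible assignment to {A, D} ships for at least 97.
Compare {A, B}: its best feasible assignment gives total 225.
Compare {A, E}: its best feasible assignment gives total 230.
Every other set of open sites that can feasibly serve all demand totals ≥ 225 even under its best assignment. Minimum: 205.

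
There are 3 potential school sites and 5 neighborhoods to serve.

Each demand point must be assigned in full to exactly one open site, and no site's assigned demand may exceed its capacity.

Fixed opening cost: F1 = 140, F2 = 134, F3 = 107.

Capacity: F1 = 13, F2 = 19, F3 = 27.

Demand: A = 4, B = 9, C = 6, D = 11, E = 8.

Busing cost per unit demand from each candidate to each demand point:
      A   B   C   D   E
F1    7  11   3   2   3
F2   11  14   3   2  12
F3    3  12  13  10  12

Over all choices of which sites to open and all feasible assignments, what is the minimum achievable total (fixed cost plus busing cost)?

497

Open {F2, F3}; cheapest assignment that respects the capacities:
  F2 (cap 19, load 17): C, D — cost 6×3 + 11×2 = 40
  F3 (cap 27, load 21): A, B, E — cost 4×3 + 9×12 + 8×12 = 216
  Shipping 256, fixed 241 → total 497.
  Any other capacity-feasible assignment to {F2, F3} ships for at least 256.
Compare {F1, F3}: its best feasible assignment gives total 563.
Compare {F1, F2, F3}: its best feasible assignment gives total 565.
Every other set of open sites that can feasibly serve all demand totals ≥ 563 even under its best assignment. Minimum: 497.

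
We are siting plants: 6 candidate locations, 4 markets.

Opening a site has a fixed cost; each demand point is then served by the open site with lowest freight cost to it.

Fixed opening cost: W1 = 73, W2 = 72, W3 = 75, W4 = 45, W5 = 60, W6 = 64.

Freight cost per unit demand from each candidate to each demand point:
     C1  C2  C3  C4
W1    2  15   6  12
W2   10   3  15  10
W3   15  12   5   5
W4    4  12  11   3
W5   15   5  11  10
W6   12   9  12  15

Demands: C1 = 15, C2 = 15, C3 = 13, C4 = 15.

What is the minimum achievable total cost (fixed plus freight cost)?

388

Open {W1, W2, W4}: assign each demand point to its cheapest open site.
  C1→W1 15×2=30, C2→W2 15×3=45, C3→W1 13×6=78, C4→W4 15×3=45
  freight cost 198, fixed 190 → total 388.
Compare {W1, W4, W5}: freight cost 228 + fixed 178 = 406.
Compare {W2, W3, W4}: freight cost 215 + fixed 192 = 407.
Compare {W2, W4}: freight cost 293 + fixed 117 = 410.
All other subsets cost ≥ 406. Minimum total cost: 388.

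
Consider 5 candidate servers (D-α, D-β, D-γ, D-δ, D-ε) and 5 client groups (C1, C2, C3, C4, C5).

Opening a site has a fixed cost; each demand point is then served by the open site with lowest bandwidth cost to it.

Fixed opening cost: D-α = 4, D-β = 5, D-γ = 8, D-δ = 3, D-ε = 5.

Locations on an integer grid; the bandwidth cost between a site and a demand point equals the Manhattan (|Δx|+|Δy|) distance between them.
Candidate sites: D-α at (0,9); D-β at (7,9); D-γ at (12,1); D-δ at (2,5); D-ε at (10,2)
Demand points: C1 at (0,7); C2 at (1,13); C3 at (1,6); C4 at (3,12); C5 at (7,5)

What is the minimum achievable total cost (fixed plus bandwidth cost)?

27

Open {D-α, D-δ}: assign each demand point to its cheapest open site.
  C1→D-α 2, C2→D-α 5, C3→D-δ 2, C4→D-α 6, C5→D-δ 5
  bandwidth cost 20, fixed 7 → total 27.
Compare {D-α, D-β}: bandwidth cost 21 + fixed 9 = 30.
Compare {D-δ}: bandwidth cost 28 + fixed 3 = 31.
Compare {D-α, D-β, D-δ}: bandwidth cost 19 + fixed 12 = 31.
All other subsets cost ≥ 30. Minimum total cost: 27.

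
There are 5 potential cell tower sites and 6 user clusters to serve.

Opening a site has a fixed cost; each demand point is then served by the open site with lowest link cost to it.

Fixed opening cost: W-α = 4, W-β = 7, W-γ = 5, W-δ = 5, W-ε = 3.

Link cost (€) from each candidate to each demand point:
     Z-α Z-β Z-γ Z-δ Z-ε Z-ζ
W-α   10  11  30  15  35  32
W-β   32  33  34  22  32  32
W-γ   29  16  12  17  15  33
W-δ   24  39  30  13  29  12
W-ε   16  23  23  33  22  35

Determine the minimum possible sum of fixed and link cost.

Open {W-α, W-γ, W-δ}: assign each demand point to its cheapest open site.
  Z-α→W-α 10, Z-β→W-α 11, Z-γ→W-γ 12, Z-δ→W-δ 13, Z-ε→W-γ 15, Z-ζ→W-δ 12
  link cost 73, fixed 14 → total 87.
Compare {W-α, W-γ, W-δ, W-ε}: link cost 73 + fixed 17 = 90.
Compare {W-α, W-β, W-γ, W-δ}: link cost 73 + fixed 21 = 94.
Compare {W-γ, W-δ, W-ε}: link cost 84 + fixed 13 = 97.
All other subsets cost ≥ 90. Minimum total cost: 87.

87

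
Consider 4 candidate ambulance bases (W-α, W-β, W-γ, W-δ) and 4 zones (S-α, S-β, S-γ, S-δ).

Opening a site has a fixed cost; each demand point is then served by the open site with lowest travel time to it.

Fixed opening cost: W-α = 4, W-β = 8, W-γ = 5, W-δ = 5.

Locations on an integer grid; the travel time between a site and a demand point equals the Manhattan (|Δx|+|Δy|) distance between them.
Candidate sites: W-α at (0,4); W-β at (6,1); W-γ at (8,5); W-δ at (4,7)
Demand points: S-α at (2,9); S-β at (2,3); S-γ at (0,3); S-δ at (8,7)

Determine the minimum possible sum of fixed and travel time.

21

Open {W-α, W-δ}: assign each demand point to its cheapest open site.
  S-α→W-δ 4, S-β→W-α 3, S-γ→W-α 1, S-δ→W-δ 4
  travel time 12, fixed 9 → total 21.
Compare {W-α, W-γ}: travel time 13 + fixed 9 = 22.
Compare {W-α, W-γ, W-δ}: travel time 10 + fixed 14 = 24.
Compare {W-α}: travel time 22 + fixed 4 = 26.
All other subsets cost ≥ 22. Minimum total cost: 21.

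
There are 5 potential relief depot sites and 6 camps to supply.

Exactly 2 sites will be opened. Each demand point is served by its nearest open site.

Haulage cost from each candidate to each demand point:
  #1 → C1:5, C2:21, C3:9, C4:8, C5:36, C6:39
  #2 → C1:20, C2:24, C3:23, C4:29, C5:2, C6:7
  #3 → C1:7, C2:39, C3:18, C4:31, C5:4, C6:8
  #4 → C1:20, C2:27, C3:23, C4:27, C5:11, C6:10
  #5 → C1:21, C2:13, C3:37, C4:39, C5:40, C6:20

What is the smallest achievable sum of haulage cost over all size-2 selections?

52

Open {#1, #2}.
  C1→#1 5, C2→#1 21, C3→#1 9, C4→#1 8, C5→#2 2, C6→#2 7  ⇒ total 52.
Compare {#1, #3}: total 55.
Compare {#1, #4}: total 64.
No size-2 selection does better; minimum is 52.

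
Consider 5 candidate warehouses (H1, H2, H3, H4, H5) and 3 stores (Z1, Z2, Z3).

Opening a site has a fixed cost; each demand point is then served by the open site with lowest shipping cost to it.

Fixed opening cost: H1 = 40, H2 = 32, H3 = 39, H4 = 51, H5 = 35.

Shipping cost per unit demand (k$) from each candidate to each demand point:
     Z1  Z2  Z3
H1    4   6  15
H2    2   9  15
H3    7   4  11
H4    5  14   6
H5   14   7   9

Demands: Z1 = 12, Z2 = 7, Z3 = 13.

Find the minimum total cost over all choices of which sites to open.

248

Open {H2, H4}: assign each demand point to its cheapest open site.
  Z1→H2 12×2=24, Z2→H2 7×9=63, Z3→H4 13×6=78
  shipping cost 165, fixed 83 → total 248.
Compare {H2, H3, H4}: shipping cost 130 + fixed 122 = 252.
Compare {H3, H4}: shipping cost 166 + fixed 90 = 256.
Compare {H2, H5}: shipping cost 190 + fixed 67 = 257.
All other subsets cost ≥ 252. Minimum total cost: 248.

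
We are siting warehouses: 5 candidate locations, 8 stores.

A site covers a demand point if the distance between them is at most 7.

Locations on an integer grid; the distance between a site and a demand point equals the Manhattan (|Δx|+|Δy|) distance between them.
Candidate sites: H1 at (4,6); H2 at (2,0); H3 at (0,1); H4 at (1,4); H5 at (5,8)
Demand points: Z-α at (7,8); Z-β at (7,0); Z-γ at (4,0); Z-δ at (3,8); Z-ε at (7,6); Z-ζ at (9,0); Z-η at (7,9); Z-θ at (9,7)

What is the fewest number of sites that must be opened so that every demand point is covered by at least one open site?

2

Coverage sets (demand points within 7 of each site):
  H1: {Z-α, Z-γ, Z-δ, Z-ε, Z-η, Z-θ}
  H2: {Z-β, Z-γ, Z-ζ}
  H3: {Z-γ}
  H4: {Z-γ, Z-δ}
  H5: {Z-α, Z-δ, Z-ε, Z-η, Z-θ}
No single site covers all 8 demand points.
But {H1, H2} covers everything, so the minimum is 2.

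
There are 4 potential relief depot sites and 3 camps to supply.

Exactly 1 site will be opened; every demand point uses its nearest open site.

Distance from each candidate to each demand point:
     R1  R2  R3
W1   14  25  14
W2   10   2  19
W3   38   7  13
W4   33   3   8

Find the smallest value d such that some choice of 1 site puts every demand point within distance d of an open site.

Open {W2}.
  Farthest demand point is R3 at distance 19 (to W2); all others are ≤ 19.
With {W1} the worst case is 25.
With {W4} the worst case is 33.
No size-1 selection achieves below 19.

19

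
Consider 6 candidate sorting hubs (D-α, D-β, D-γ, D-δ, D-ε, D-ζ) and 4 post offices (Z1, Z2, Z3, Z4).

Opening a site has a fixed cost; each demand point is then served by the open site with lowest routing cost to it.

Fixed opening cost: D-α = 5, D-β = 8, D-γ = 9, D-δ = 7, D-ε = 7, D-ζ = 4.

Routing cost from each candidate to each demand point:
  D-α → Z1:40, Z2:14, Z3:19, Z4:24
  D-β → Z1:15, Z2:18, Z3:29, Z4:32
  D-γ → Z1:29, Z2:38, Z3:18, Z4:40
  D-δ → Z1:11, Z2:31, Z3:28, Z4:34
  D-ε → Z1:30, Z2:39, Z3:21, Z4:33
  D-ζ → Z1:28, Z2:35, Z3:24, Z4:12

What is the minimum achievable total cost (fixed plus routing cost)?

72

Open {D-α, D-δ, D-ζ}: assign each demand point to its cheapest open site.
  Z1→D-δ 11, Z2→D-α 14, Z3→D-α 19, Z4→D-ζ 12
  routing cost 56, fixed 16 → total 72.
Compare {D-α, D-β, D-ζ}: routing cost 60 + fixed 17 = 77.
Compare {D-α, D-δ, D-ε, D-ζ}: routing cost 56 + fixed 23 = 79.
Compare {D-α, D-δ}: routing cost 68 + fixed 12 = 80.
All other subsets cost ≥ 77. Minimum total cost: 72.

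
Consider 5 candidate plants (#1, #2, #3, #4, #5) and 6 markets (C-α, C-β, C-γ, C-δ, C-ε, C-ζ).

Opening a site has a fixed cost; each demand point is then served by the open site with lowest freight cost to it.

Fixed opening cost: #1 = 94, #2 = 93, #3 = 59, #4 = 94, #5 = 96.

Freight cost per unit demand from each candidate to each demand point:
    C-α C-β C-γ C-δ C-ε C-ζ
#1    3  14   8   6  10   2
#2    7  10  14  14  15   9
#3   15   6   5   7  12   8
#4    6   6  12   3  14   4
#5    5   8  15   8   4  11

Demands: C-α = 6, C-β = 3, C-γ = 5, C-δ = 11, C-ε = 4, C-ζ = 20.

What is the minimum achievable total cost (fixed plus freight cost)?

Open {#1}: assign each demand point to its cheapest open site.
  C-α→#1 6×3=18, C-β→#1 3×14=42, C-γ→#1 5×8=40, C-δ→#1 11×6=66, C-ε→#1 4×10=40, C-ζ→#1 20×2=40
  freight cost 246, fixed 94 → total 340.
Compare {#1, #3}: freight cost 207 + fixed 153 = 360.
Compare {#4}: freight cost 283 + fixed 94 = 377.
Compare {#1, #4}: freight cost 189 + fixed 188 = 377.
All other subsets cost ≥ 360. Minimum total cost: 340.

340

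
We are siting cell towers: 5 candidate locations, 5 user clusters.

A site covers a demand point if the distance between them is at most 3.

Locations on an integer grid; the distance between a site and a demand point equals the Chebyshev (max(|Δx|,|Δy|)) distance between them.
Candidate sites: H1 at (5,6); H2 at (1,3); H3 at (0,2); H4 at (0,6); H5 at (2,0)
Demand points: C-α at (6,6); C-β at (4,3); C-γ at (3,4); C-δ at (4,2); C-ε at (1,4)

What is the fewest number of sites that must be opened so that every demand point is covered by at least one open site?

Coverage sets (demand points within 3 of each site):
  H1: {C-α, C-β, C-γ}
  H2: {C-β, C-γ, C-δ, C-ε}
  H3: {C-γ, C-ε}
  H4: {C-γ, C-ε}
  H5: {C-β, C-δ}
No single site covers all 5 demand points.
But {H1, H2} covers everything, so the minimum is 2.

2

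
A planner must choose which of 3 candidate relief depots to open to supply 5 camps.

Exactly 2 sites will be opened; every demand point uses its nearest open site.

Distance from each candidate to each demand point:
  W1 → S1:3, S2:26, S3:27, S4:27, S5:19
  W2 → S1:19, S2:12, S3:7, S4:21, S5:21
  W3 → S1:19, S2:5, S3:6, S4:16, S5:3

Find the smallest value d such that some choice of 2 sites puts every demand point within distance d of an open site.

Open {W1, W3}.
  Farthest demand point is S4 at distance 16 (to W3); all others are ≤ 16.
With {W2, W3} the worst case is 19.
With {W1, W2} the worst case is 21.
No size-2 selection achieves below 16.

16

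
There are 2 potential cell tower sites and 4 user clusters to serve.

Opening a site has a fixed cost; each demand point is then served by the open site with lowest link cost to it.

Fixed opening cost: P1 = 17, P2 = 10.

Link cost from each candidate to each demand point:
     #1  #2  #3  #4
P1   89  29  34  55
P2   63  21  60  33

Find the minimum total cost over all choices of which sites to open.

Open {P1, P2}: assign each demand point to its cheapest open site.
  #1→P2 63, #2→P2 21, #3→P1 34, #4→P2 33
  link cost 151, fixed 27 → total 178.
Compare {P2}: link cost 177 + fixed 10 = 187.
Compare {P1}: link cost 207 + fixed 17 = 224.

178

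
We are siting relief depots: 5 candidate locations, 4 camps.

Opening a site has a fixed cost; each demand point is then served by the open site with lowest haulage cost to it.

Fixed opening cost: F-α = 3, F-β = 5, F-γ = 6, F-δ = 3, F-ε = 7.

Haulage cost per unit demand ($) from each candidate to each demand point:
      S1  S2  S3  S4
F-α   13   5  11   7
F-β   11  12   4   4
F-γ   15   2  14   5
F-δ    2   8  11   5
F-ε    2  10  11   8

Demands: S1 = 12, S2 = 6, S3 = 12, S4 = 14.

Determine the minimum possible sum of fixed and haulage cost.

Open {F-β, F-γ, F-δ}: assign each demand point to its cheapest open site.
  S1→F-δ 12×2=24, S2→F-γ 6×2=12, S3→F-β 12×4=48, S4→F-β 14×4=56
  haulage cost 140, fixed 14 → total 154.
Compare {F-α, F-β, F-γ, F-δ}: haulage cost 140 + fixed 17 = 157.
Compare {F-β, F-γ, F-ε}: haulage cost 140 + fixed 18 = 158.
Compare {F-α, F-β, F-γ, F-ε}: haulage cost 140 + fixed 21 = 161.
All other subsets cost ≥ 157. Minimum total cost: 154.

154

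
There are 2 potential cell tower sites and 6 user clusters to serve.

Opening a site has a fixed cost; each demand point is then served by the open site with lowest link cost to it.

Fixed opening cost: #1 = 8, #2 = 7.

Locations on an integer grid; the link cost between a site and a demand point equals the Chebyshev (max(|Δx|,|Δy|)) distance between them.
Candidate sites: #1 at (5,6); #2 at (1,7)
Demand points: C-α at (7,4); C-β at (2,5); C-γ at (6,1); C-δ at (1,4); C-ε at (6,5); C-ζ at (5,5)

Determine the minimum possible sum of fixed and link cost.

Open {#1}: assign each demand point to its cheapest open site.
  C-α→#1 2, C-β→#1 3, C-γ→#1 5, C-δ→#1 4, C-ε→#1 1, C-ζ→#1 1
  link cost 16, fixed 8 → total 24.
Compare {#1, #2}: link cost 14 + fixed 15 = 29.
Compare {#2}: link cost 26 + fixed 7 = 33.

24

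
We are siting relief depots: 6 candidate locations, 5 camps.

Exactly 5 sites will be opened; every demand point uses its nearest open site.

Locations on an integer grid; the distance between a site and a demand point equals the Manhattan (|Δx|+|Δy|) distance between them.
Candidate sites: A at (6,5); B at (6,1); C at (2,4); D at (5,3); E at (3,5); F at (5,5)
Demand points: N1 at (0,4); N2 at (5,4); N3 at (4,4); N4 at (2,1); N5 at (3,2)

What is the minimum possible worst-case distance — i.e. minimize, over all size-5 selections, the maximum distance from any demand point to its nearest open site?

Open {A, B, C, D, E}.
  Farthest demand point is N4 at distance 3 (to C); all others are ≤ 3.
With {A, B, C, D, F} the worst case is 3.
With {A, B, C, E, F} the worst case is 3.
No size-5 selection achieves below 3.

3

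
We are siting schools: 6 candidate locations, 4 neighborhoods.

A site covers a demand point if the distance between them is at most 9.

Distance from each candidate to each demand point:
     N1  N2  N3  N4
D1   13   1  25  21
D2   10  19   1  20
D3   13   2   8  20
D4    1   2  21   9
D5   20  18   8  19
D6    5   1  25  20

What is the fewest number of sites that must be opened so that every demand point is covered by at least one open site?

2

Coverage sets (demand points within 9 of each site):
  D1: {N2}
  D2: {N3}
  D3: {N2, N3}
  D4: {N1, N2, N4}
  D5: {N3}
  D6: {N1, N2}
No single site covers all 4 demand points.
But {D2, D4} covers everything, so the minimum is 2.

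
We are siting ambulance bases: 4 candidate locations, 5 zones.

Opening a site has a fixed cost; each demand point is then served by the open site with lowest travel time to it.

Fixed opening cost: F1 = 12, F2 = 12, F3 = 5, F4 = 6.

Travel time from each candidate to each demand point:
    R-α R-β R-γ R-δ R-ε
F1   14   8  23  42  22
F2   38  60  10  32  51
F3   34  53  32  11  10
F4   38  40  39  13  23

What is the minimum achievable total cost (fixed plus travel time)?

Open {F1, F2, F3}: assign each demand point to its cheapest open site.
  R-α→F1 14, R-β→F1 8, R-γ→F2 10, R-δ→F3 11, R-ε→F3 10
  travel time 53, fixed 29 → total 82.
Compare {F1, F3}: travel time 66 + fixed 17 = 83.
Compare {F1, F2, F3, F4}: travel time 53 + fixed 35 = 88.
Compare {F1, F3, F4}: travel time 66 + fixed 23 = 89.
All other subsets cost ≥ 83. Minimum total cost: 82.

82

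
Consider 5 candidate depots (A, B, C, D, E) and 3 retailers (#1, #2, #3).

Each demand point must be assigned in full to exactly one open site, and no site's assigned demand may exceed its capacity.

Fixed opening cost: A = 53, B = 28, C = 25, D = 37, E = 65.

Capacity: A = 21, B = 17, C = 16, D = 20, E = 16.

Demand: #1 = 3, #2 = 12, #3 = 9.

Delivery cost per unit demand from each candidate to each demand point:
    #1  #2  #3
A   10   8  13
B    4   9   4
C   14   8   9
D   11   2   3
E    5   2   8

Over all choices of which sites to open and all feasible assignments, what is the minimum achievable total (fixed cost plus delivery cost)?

137

Open {B, D}; cheapest assignment that respects the capacities:
  B (cap 17, load 12): #1, #3 — cost 3×4 + 9×4 = 48
  D (cap 20, load 12): #2 — cost 12×2 = 24
  Shipping 72, fixed 65 → total 137.
  Any other capacity-feasible assignment to {B, D} ships for at least 72.
Compare {B, C, D}: its best feasible assignment gives total 162.
Compare {B, E}: its best feasible assignment gives total 165.
Every other set of open sites that can feasibly serve all demand totals ≥ 162 even under its best assignment. Minimum: 137.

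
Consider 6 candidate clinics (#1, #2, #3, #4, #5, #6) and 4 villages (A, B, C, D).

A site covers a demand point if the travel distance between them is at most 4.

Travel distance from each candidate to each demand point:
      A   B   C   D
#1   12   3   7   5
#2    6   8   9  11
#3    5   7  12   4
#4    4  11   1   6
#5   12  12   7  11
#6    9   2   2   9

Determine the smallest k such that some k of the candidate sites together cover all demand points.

Coverage sets (demand points within 4 of each site):
  #1: {B}
  #2: {}
  #3: {D}
  #4: {A, C}
  #5: {}
  #6: {B, C}
No 2 sites suffice: every size-2 union leaves at least one demand point uncovered.
But {#1, #3, #4} covers everything, so the minimum is 3.

3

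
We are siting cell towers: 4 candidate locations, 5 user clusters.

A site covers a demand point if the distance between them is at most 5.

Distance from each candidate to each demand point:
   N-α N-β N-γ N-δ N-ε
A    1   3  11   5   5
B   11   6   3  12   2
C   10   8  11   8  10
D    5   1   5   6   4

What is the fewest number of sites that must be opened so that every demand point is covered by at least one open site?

Coverage sets (demand points within 5 of each site):
  A: {N-α, N-β, N-δ, N-ε}
  B: {N-γ, N-ε}
  C: {}
  D: {N-α, N-β, N-γ, N-ε}
No single site covers all 5 demand points.
But {A, B} covers everything, so the minimum is 2.

2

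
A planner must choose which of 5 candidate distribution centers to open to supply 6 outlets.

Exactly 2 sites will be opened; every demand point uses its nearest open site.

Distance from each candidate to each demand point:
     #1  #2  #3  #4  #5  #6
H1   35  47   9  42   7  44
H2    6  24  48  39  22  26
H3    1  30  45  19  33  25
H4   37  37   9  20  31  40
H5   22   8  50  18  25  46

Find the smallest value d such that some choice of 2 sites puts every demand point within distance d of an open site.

26

Open {H2, H4}.
  Farthest demand point is #6 at distance 26 (to H2); all others are ≤ 26.
With {H1, H3} the worst case is 30.
With {H3, H4} the worst case is 31.
No size-2 selection achieves below 26.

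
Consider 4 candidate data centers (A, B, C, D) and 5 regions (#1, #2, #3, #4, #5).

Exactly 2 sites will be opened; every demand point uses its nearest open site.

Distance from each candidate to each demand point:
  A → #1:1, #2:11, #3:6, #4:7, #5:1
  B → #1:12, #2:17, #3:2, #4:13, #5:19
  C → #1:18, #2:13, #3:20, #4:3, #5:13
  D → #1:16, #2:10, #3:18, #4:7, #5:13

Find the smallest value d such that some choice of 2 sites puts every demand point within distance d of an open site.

Open {A, D}.
  Farthest demand point is #2 at distance 10 (to D); all others are ≤ 10.
With {A, B} the worst case is 11.
With {A, C} the worst case is 11.
No size-2 selection achieves below 10.

10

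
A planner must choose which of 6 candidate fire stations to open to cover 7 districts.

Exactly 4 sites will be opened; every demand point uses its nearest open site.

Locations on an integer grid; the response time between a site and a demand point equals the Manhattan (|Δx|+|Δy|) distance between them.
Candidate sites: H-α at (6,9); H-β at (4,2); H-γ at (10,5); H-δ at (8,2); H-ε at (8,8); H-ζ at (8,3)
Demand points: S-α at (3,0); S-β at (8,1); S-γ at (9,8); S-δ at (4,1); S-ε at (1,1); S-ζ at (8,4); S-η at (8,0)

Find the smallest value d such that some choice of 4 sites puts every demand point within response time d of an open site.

Open {H-α, H-β, H-γ, H-δ}.
  Farthest demand point is S-γ at response time 4 (to H-α); all others are ≤ 4.
With {H-α, H-β, H-γ, H-ζ} the worst case is 4.
With {H-α, H-β, H-δ, H-ε} the worst case is 4.
No size-4 selection achieves below 4.

4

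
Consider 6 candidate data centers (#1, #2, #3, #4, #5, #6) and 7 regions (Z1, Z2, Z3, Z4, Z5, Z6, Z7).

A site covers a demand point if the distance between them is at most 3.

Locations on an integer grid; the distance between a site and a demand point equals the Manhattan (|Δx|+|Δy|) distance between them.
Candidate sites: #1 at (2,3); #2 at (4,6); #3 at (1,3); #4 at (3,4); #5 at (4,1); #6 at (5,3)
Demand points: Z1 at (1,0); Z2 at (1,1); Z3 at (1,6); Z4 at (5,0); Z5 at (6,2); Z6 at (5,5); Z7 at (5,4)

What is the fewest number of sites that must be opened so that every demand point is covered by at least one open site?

Coverage sets (demand points within 3 of each site):
  #1: {Z2}
  #2: {Z3, Z6, Z7}
  #3: {Z1, Z2, Z3}
  #4: {Z6, Z7}
  #5: {Z2, Z4, Z5}
  #6: {Z4, Z5, Z6, Z7}
No single site covers all 7 demand points.
But {#3, #6} covers everything, so the minimum is 2.

2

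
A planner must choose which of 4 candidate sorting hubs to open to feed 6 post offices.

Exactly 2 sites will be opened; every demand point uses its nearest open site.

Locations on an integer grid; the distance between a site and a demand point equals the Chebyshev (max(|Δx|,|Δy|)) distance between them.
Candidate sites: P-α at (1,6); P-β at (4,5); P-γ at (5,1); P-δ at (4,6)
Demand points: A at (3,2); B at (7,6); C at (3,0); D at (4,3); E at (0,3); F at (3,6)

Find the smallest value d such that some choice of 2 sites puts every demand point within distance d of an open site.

Open {P-β, P-γ}.
  Farthest demand point is E at distance 4 (to P-β); all others are ≤ 4.
With {P-γ, P-δ} the worst case is 4.
With {P-α, P-β} the worst case is 5.
No size-2 selection achieves below 4.

4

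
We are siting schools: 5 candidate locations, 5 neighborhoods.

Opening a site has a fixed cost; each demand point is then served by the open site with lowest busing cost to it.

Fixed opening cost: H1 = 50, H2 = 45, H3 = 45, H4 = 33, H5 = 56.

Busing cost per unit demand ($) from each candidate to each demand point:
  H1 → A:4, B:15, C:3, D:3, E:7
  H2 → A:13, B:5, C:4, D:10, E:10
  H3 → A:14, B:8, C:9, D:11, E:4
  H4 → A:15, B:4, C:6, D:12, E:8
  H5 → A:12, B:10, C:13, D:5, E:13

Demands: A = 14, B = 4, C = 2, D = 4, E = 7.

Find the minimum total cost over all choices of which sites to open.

222

Open {H1, H4}: assign each demand point to its cheapest open site.
  A→H1 14×4=56, B→H4 4×4=16, C→H1 2×3=6, D→H1 4×3=12, E→H1 7×7=49
  busing cost 139, fixed 83 → total 222.
Compare {H1, H3}: busing cost 134 + fixed 95 = 229.
Compare {H1}: busing cost 183 + fixed 50 = 233.
Compare {H1, H2}: busing cost 143 + fixed 95 = 238.
All other subsets cost ≥ 229. Minimum total cost: 222.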